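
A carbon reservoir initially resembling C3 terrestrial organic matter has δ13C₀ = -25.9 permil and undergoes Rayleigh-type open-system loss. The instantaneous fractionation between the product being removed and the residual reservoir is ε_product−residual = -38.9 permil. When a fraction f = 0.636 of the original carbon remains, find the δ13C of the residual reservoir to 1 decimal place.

Rayleigh residual: δ_res = (δ₀ + 1000)·f^(α−1) − 1000
α = ε/1000 + 1 = 0.96110, so α − 1 = -0.03890
f^(α−1) = 0.636^(-0.03890) = 1.017760
δ_res = (-25.9 + 1000) × 1.017760 − 1000 = 991.400 − 1000 = -8.60 permil

-8.6 permil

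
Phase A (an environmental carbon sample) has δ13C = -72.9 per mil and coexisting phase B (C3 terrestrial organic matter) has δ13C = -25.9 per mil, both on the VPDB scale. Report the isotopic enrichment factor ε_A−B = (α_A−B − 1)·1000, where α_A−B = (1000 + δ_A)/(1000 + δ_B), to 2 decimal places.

α_A−B = (1000 + -72.9) / (1000 + -25.9) = 927.1 / 974.1 = 0.951750
ε_A−B = (0.951750 − 1) × 1000 = -48.250 per mil
(The approximation ε ≈ δ_A − δ_B would give -47.0 per mil.)

-48.25 per mil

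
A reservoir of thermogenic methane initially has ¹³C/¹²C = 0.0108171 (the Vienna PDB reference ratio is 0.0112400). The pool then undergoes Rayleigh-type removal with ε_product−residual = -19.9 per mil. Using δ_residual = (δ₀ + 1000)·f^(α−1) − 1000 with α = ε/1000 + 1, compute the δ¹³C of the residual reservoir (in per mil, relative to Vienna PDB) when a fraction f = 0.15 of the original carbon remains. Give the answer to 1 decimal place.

δ₀ = (0.0108171/0.0112400 − 1)×1000 = (0.962375 − 1)×1000 = -37.625 per mil
α − 1 = ε/1000 = -0.0199
f^(α−1) = 0.15^(-0.0199) = 1.038474
δ_res = (-37.625 + 1000) × 1.038474 − 1000 = 999.402 − 1000 = -0.60 per mil

-0.6 per mil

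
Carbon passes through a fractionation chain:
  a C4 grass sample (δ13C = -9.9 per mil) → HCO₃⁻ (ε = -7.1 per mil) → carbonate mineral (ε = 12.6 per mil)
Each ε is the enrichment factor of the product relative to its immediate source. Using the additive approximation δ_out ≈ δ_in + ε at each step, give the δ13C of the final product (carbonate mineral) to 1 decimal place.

-4.4 per mil

step 1: δ ≈ -9.9 + (-7.1) = -17.0 per mil
step 2: δ ≈ -17.0 + (12.6) = -4.4 per mil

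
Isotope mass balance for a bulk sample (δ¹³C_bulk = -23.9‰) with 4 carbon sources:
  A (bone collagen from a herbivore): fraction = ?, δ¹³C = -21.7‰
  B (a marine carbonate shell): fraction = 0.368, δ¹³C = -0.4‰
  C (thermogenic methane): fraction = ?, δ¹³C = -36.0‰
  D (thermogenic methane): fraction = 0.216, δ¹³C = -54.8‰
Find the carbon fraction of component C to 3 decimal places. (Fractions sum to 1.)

Let f_C and f_A be the unknown fractions; fractions sum to 1 so f_C + f_A = 0.416.
Mass balance: Σ fᵢ·δᵢ = δ_bulk ⇒ f_C·(-36.0) + f_A·(-21.7) = -23.9 − (-11.984) = -11.916
Substitute f_A = 0.416 − f_C:
f_C·(-36.0 − -21.7) = -11.916 − 0.416×(-21.7) = -2.889
f_C = -2.889 / -14.3 = 0.2020

0.202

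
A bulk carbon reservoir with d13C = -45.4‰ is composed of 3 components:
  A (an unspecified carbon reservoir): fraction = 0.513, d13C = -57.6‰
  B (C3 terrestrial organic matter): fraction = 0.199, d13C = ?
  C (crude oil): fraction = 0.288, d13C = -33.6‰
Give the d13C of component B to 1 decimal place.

-31.0‰

Isotope mass balance: δ_bulk = Σ fᵢ·δᵢ.
-45.4 = 0.513×(-57.6) + 0.199×δ_B + 0.288×(-33.6)
0.199·δ_B = -45.4 − (-39.226) = -6.174
δ_B = -6.174 / 0.199 = -31.03‰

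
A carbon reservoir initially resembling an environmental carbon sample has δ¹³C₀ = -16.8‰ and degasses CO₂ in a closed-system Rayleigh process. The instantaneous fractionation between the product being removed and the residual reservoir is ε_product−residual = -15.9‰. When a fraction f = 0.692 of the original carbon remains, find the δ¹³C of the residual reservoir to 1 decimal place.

-11.0‰

Rayleigh residual: δ_res = (δ₀ + 1000)·f^(α−1) − 1000
α = ε/1000 + 1 = 0.98410, so α − 1 = -0.01590
f^(α−1) = 0.692^(-0.01590) = 1.005871
δ_res = (-16.8 + 1000) × 1.005871 − 1000 = 988.972 − 1000 = -11.03‰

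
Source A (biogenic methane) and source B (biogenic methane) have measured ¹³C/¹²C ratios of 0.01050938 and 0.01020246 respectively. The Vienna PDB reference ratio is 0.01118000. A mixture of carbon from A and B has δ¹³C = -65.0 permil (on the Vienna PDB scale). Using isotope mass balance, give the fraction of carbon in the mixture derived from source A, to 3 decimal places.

0.817

δ_A = (0.01050938/0.01118000 − 1)×1000 = (0.940016 − 1)×1000 = -59.984 permil
δ_B = (0.01020246/0.01118000 − 1)×1000 = (0.912564 − 1)×1000 = -87.436 permil
f_A = (δ_mix − δ_B)/(δ_A − δ_B) = (-65.0 − (-87.436))/(-59.984 − (-87.436))
f_A = 22.436 / 27.453 = 0.8173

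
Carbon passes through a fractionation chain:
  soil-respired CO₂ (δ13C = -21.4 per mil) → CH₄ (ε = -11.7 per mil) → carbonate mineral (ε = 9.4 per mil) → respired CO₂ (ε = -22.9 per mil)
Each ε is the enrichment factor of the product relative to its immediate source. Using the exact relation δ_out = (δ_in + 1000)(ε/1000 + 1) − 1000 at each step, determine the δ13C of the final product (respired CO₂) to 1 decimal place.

-46.1 per mil

step 1: δ = (-21.40 + 1000)·(-11.7/1000 + 1) − 1000 = -32.85 per mil
step 2: δ = (-32.85 + 1000)·(9.4/1000 + 1) − 1000 = -23.76 per mil
step 3: δ = (-23.76 + 1000)·(-22.9/1000 + 1) − 1000 = -46.11 per mil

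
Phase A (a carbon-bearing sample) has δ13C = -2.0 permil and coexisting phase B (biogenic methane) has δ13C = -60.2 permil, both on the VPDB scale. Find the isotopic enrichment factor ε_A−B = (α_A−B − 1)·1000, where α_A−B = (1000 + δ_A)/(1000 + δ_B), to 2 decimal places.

61.93 permil

α_A−B = (1000 + -2.0) / (1000 + -60.2) = 998.0 / 939.8 = 1.061928
ε_A−B = (1.061928 − 1) × 1000 = 61.928 permil
(The approximation ε ≈ δ_A − δ_B would give 58.2 permil.)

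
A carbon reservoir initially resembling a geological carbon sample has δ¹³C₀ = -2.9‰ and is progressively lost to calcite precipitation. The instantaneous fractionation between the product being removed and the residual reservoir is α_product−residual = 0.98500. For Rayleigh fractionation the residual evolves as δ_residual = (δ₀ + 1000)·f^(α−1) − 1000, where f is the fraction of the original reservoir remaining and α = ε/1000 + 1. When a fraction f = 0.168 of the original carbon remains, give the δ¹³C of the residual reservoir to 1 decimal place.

Rayleigh residual: δ_res = (δ₀ + 1000)·f^(α−1) − 1000
α − 1 = -0.01500
f^(α−1) = 0.168^(-0.01500) = 1.027118
δ_res = (-2.9 + 1000) × 1.027118 − 1000 = 1024.139 − 1000 = 24.14‰

24.1‰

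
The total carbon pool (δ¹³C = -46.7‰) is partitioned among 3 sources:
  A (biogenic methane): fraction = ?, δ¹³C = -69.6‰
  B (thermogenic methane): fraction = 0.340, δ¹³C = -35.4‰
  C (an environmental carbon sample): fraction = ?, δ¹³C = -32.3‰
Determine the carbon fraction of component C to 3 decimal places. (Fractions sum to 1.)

Let f_C and f_A be the unknown fractions; fractions sum to 1 so f_C + f_A = 0.660.
Mass balance: Σ fᵢ·δᵢ = δ_bulk ⇒ f_C·(-32.3) + f_A·(-69.6) = -46.7 − (-12.036) = -34.664
Substitute f_A = 0.660 − f_C:
f_C·(-32.3 − -69.6) = -34.664 − 0.660×(-69.6) = 11.272
f_C = 11.272 / 37.3 = 0.3022

0.302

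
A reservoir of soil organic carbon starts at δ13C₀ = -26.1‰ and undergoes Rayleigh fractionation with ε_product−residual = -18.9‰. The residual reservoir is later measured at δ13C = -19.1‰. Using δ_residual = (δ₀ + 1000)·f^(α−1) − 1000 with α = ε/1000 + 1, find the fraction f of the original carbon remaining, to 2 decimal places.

0.68

α − 1 = ε/1000 = -0.0189
(δ_res + 1000)/(δ₀ + 1000) = (-19.1 + 1000)/(-26.1 + 1000) = 980.9/973.9 = 1.007188
f = 1.007188^(1/-0.0189) = exp(ln(1.007188)/-0.0189) = exp(0.00716/-0.0189)
f = exp(-0.3789) = 0.6846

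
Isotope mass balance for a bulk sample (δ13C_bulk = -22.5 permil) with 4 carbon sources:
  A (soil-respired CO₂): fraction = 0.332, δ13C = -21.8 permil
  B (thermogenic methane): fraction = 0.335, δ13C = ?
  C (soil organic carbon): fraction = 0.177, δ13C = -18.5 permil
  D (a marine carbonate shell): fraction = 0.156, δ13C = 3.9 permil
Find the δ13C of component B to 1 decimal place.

Isotope mass balance: δ_bulk = Σ fᵢ·δᵢ.
-22.5 = 0.332×(-21.8) + 0.335×δ_B + 0.177×(-18.5) + 0.156×(3.9)
0.335·δ_B = -22.5 − (-9.904) = -12.596
δ_B = -12.596 / 0.335 = -37.60 permil

-37.6 permil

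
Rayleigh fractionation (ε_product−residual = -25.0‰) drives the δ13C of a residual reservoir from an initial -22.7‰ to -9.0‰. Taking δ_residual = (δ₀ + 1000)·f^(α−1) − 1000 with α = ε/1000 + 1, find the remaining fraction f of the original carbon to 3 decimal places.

0.573

α − 1 = ε/1000 = -0.0250
(δ_res + 1000)/(δ₀ + 1000) = (-9.0 + 1000)/(-22.7 + 1000) = 991.0/977.3 = 1.014018
f = 1.014018^(1/-0.0250) = exp(ln(1.014018)/-0.0250) = exp(0.01392/-0.0250)
f = exp(-0.5568) = 0.5730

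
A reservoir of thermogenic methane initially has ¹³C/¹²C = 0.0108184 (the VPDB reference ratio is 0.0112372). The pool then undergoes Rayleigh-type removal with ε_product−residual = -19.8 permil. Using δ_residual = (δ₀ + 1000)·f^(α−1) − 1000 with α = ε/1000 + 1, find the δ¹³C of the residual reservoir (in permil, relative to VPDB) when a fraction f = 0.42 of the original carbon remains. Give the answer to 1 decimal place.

-20.6 permil

δ₀ = (0.0108184/0.0112372 − 1)×1000 = (0.962731 − 1)×1000 = -37.269 permil
α − 1 = ε/1000 = -0.0198
f^(α−1) = 0.42^(-0.0198) = 1.017325
δ_res = (-37.269 + 1000) × 1.017325 − 1000 = 979.410 − 1000 = -20.59 permil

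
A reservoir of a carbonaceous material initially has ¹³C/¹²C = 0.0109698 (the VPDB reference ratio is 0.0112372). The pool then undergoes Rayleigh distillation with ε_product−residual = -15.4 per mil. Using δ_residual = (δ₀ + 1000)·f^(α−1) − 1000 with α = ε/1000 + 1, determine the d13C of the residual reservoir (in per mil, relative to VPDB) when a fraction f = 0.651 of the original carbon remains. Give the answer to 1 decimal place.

δ₀ = (0.0109698/0.0112372 − 1)×1000 = (0.976204 − 1)×1000 = -23.796 per mil
α − 1 = ε/1000 = -0.0154
f^(α−1) = 0.651^(-0.0154) = 1.006632
δ_res = (-23.796 + 1000) × 1.006632 − 1000 = 982.678 − 1000 = -17.32 per mil

-17.3 per mil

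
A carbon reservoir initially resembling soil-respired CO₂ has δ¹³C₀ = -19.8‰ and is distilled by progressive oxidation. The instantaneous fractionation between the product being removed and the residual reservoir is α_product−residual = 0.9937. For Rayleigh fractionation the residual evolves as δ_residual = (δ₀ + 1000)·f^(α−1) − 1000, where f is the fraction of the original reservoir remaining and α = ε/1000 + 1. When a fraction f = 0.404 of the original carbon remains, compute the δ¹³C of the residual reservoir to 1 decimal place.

Rayleigh residual: δ_res = (δ₀ + 1000)·f^(α−1) − 1000
α − 1 = -0.00630
f^(α−1) = 0.404^(-0.00630) = 1.005726
δ_res = (-19.8 + 1000) × 1.005726 − 1000 = 985.813 − 1000 = -14.19‰

-14.2‰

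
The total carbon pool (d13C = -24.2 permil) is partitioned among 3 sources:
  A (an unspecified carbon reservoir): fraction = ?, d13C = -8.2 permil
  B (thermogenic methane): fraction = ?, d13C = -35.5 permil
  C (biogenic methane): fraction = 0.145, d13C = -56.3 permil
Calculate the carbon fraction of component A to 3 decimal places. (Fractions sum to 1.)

0.524

Let f_A and f_B be the unknown fractions; fractions sum to 1 so f_A + f_B = 0.855.
Mass balance: Σ fᵢ·δᵢ = δ_bulk ⇒ f_A·(-8.2) + f_B·(-35.5) = -24.2 − (-8.163) = -16.037
Substitute f_B = 0.855 − f_A:
f_A·(-8.2 − -35.5) = -16.037 − 0.855×(-35.5) = 14.316
f_A = 14.316 / 27.3 = 0.5244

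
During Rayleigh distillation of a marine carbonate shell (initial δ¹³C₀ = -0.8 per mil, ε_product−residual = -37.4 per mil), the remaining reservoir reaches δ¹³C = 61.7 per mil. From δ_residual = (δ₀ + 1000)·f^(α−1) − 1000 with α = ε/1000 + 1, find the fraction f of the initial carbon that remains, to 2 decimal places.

α − 1 = ε/1000 = -0.0374
(δ_res + 1000)/(δ₀ + 1000) = (61.7 + 1000)/(-0.8 + 1000) = 1061.7/999.2 = 1.062550
f = 1.062550^(1/-0.0374) = exp(ln(1.062550)/-0.0374) = exp(0.06067/-0.0374)
f = exp(-1.6222) = 0.1975

0.20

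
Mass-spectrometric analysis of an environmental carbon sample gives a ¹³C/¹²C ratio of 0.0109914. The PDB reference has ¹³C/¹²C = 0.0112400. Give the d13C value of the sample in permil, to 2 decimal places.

-22.12 permil

d13C = (R_sample / R_standard − 1) × 1000
R_sample / R_standard = 0.0109914 / 0.0112400 = 0.977883
d13C = (0.977883 − 1) × 1000 = -22.117 permil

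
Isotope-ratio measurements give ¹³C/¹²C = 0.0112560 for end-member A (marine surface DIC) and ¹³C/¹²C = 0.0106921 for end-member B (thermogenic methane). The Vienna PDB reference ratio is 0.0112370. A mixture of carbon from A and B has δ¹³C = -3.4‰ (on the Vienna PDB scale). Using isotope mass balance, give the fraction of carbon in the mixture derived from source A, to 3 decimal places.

δ_A = (0.0112560/0.0112370 − 1)×1000 = (1.001691 − 1)×1000 = 1.691‰
δ_B = (0.0106921/0.0112370 − 1)×1000 = (0.951508 − 1)×1000 = -48.492‰
f_A = (δ_mix − δ_B)/(δ_A − δ_B) = (-3.4 − (-48.492))/(1.691 − (-48.492))
f_A = 45.092 / 50.182 = 0.8986

0.899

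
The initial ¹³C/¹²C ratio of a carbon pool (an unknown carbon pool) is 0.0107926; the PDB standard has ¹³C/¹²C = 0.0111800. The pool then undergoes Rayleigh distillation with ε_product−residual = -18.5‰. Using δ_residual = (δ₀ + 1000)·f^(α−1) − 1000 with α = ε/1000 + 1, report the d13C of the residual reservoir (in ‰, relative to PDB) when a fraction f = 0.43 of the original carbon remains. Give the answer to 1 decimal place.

δ₀ = (0.0107926/0.0111800 − 1)×1000 = (0.965349 − 1)×1000 = -34.651‰
α − 1 = ε/1000 = -0.0185
f^(α−1) = 0.43^(-0.0185) = 1.015736
δ_res = (-34.651 + 1000) × 1.015736 − 1000 = 980.540 − 1000 = -19.46‰

-19.5‰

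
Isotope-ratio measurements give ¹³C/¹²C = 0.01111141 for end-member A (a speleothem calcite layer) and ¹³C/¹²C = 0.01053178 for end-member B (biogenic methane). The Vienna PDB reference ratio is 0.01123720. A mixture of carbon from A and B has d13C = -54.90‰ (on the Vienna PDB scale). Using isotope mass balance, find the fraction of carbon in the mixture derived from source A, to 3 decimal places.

0.153

δ_A = (0.01111141/0.01123720 − 1)×1000 = (0.988806 − 1)×1000 = -11.194‰
δ_B = (0.01053178/0.01123720 − 1)×1000 = (0.937225 − 1)×1000 = -62.775‰
f_A = (δ_mix − δ_B)/(δ_A − δ_B) = (-54.90 − (-62.775))/(-11.194 − (-62.775))
f_A = 7.875 / 51.581 = 0.1527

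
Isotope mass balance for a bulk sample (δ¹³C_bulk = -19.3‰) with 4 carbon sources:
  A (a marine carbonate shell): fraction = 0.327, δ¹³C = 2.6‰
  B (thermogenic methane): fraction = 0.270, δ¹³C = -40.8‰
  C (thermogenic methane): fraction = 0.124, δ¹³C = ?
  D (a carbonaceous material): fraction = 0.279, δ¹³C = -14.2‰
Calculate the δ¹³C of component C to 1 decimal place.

-41.7‰

Isotope mass balance: δ_bulk = Σ fᵢ·δᵢ.
-19.3 = 0.327×(2.6) + 0.270×(-40.8) + 0.124×δ_C + 0.279×(-14.2)
0.124·δ_C = -19.3 − (-14.128) = -5.172
δ_C = -5.172 / 0.124 = -41.71‰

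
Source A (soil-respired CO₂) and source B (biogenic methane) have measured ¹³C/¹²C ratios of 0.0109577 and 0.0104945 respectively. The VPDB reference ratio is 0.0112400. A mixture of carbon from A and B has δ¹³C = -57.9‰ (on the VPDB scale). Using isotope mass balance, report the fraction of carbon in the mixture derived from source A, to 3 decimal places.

δ_A = (0.0109577/0.0112400 − 1)×1000 = (0.974884 − 1)×1000 = -25.116‰
δ_B = (0.0104945/0.0112400 − 1)×1000 = (0.933674 − 1)×1000 = -66.326‰
f_A = (δ_mix − δ_B)/(δ_A − δ_B) = (-57.9 − (-66.326))/(-25.116 − (-66.326))
f_A = 8.426 / 41.210 = 0.2045

0.204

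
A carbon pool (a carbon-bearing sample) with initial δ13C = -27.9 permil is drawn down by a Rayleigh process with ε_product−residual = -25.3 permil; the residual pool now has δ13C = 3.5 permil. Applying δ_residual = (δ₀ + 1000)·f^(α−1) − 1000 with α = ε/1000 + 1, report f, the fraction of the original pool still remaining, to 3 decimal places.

α − 1 = ε/1000 = -0.0253
(δ_res + 1000)/(δ₀ + 1000) = (3.5 + 1000)/(-27.9 + 1000) = 1003.5/972.1 = 1.032301
f = 1.032301^(1/-0.0253) = exp(ln(1.032301)/-0.0253) = exp(0.03179/-0.0253)
f = exp(-1.2565) = 0.2846

0.285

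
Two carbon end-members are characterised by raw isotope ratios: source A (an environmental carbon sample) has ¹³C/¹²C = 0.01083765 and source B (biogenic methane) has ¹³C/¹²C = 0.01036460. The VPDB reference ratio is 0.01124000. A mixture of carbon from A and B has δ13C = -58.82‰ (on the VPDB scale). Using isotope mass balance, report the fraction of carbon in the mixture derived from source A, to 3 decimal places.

0.453

δ_A = (0.01083765/0.01124000 − 1)×1000 = (0.964204 − 1)×1000 = -35.796‰
δ_B = (0.01036460/0.01124000 − 1)×1000 = (0.922117 − 1)×1000 = -77.883‰
f_A = (δ_mix − δ_B)/(δ_A − δ_B) = (-58.82 − (-77.883))/(-35.796 − (-77.883))
f_A = 19.063 / 42.086 = 0.4529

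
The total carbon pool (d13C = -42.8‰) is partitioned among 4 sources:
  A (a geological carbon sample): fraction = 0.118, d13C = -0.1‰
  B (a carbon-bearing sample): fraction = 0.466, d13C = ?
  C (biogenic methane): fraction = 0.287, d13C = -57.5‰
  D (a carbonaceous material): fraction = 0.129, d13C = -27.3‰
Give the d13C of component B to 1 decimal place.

-48.8‰

Isotope mass balance: δ_bulk = Σ fᵢ·δᵢ.
-42.8 = 0.118×(-0.1) + 0.466×δ_B + 0.287×(-57.5) + 0.129×(-27.3)
0.466·δ_B = -42.8 − (-20.036) = -22.764
δ_B = -22.764 / 0.466 = -48.85‰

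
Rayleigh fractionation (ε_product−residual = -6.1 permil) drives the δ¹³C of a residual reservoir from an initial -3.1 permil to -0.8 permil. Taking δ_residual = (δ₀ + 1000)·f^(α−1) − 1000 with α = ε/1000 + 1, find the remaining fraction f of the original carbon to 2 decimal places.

α − 1 = ε/1000 = -0.0061
(δ_res + 1000)/(δ₀ + 1000) = (-0.8 + 1000)/(-3.1 + 1000) = 999.2/996.9 = 1.002307
f = 1.002307^(1/-0.0061) = exp(ln(1.002307)/-0.0061) = exp(0.00230/-0.0061)
f = exp(-0.3778) = 0.6854

0.69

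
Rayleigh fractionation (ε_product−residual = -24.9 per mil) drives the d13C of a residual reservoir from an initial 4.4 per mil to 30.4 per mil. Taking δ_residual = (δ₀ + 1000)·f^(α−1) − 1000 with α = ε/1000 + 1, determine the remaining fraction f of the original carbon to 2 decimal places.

0.36

α − 1 = ε/1000 = -0.0249
(δ_res + 1000)/(δ₀ + 1000) = (30.4 + 1000)/(4.4 + 1000) = 1030.4/1004.4 = 1.025886
f = 1.025886^(1/-0.0249) = exp(ln(1.025886)/-0.0249) = exp(0.02556/-0.0249)
f = exp(-1.0264) = 0.3583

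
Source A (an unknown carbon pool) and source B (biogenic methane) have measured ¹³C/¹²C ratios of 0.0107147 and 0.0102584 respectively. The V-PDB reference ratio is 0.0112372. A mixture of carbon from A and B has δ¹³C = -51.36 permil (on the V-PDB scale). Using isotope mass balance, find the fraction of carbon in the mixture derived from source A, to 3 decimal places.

δ_A = (0.0107147/0.0112372 − 1)×1000 = (0.953503 − 1)×1000 = -46.497 permil
δ_B = (0.0102584/0.0112372 − 1)×1000 = (0.912896 − 1)×1000 = -87.104 permil
f_A = (δ_mix − δ_B)/(δ_A − δ_B) = (-51.36 − (-87.104))/(-46.497 − (-87.104))
f_A = 35.744 / 40.606 = 0.8802

0.880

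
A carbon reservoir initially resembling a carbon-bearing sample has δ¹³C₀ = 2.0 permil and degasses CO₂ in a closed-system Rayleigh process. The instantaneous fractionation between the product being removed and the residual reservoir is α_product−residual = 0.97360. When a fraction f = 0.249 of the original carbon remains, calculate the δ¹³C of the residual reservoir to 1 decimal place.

39.5 permil

Rayleigh residual: δ_res = (δ₀ + 1000)·f^(α−1) − 1000
α − 1 = -0.02640
f^(α−1) = 0.249^(-0.02640) = 1.037386
δ_res = (2.0 + 1000) × 1.037386 − 1000 = 1039.461 − 1000 = 39.46 permil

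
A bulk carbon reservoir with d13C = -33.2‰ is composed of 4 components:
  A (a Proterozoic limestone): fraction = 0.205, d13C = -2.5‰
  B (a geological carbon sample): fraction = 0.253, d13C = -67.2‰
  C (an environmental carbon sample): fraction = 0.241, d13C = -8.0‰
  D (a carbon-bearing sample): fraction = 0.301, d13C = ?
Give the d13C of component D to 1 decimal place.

-45.7‰

Isotope mass balance: δ_bulk = Σ fᵢ·δᵢ.
-33.2 = 0.205×(-2.5) + 0.253×(-67.2) + 0.241×(-8.0) + 0.301×δ_D
0.301·δ_D = -33.2 − (-19.442) = -13.758
δ_D = -13.758 / 0.301 = -45.71‰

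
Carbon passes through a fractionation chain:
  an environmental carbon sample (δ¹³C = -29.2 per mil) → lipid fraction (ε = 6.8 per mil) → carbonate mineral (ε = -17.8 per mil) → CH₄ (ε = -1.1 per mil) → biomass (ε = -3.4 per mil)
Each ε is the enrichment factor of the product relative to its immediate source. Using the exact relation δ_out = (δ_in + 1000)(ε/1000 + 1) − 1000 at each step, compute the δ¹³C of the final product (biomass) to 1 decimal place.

step 1: δ = (-29.20 + 1000)·(6.8/1000 + 1) − 1000 = -22.60 per mil
step 2: δ = (-22.60 + 1000)·(-17.8/1000 + 1) − 1000 = -40.00 per mil
step 3: δ = (-40.00 + 1000)·(-1.1/1000 + 1) − 1000 = -41.05 per mil
step 4: δ = (-41.05 + 1000)·(-3.4/1000 + 1) − 1000 = -44.31 per mil

-44.3 per mil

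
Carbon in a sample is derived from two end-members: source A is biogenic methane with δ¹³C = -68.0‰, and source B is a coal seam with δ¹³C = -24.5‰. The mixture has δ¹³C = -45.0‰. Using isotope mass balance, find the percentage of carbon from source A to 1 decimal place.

δ_mix = f_A·δ_A + (1 − f_A)·δ_B  ⇒  f_A = (δ_mix − δ_B)/(δ_A − δ_B)
f_A = (-45.0 − (-24.5)) / (-68.0 − (-24.5))
f_A = -20.5 / -43.5 = 0.4713

47.1%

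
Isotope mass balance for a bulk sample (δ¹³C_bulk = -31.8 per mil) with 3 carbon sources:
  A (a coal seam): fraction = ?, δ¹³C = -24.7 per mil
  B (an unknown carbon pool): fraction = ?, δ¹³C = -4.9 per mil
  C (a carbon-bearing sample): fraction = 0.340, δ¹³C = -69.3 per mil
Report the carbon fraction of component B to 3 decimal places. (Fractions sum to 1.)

0.407

Let f_B and f_A be the unknown fractions; fractions sum to 1 so f_B + f_A = 0.660.
Mass balance: Σ fᵢ·δᵢ = δ_bulk ⇒ f_B·(-4.9) + f_A·(-24.7) = -31.8 − (-23.562) = -8.238
Substitute f_A = 0.660 − f_B:
f_B·(-4.9 − -24.7) = -8.238 − 0.660×(-24.7) = 8.064
f_B = 8.064 / 19.8 = 0.4073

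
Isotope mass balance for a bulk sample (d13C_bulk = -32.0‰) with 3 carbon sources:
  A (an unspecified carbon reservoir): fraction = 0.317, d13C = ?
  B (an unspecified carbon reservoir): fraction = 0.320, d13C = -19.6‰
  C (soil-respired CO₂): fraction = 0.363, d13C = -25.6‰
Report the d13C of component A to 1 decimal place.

-51.8‰

Isotope mass balance: δ_bulk = Σ fᵢ·δᵢ.
-32.0 = 0.317×δ_A + 0.320×(-19.6) + 0.363×(-25.6)
0.317·δ_A = -32.0 − (-15.565) = -16.435
δ_A = -16.435 / 0.317 = -51.85‰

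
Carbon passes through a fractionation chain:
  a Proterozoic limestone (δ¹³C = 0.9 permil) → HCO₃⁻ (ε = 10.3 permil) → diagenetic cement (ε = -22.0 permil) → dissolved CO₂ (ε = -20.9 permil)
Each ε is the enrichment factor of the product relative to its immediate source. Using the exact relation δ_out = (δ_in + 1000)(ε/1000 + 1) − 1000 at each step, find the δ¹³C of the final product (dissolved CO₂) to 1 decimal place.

-31.7 permil

step 1: δ = (0.90 + 1000)·(10.3/1000 + 1) − 1000 = 11.21 permil
step 2: δ = (11.21 + 1000)·(-22.0/1000 + 1) − 1000 = -11.04 permil
step 3: δ = (-11.04 + 1000)·(-20.9/1000 + 1) − 1000 = -31.71 permil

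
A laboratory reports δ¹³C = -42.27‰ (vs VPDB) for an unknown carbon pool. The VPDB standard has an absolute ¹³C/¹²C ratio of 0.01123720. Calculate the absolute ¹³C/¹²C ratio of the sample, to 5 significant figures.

R_sample = R_standard × (δ¹³C/1000 + 1)
R_sample = 0.01123720 × (-42.27/1000 + 1) = 0.01123720 × 0.957730
R_sample = 0.0107622

0.010762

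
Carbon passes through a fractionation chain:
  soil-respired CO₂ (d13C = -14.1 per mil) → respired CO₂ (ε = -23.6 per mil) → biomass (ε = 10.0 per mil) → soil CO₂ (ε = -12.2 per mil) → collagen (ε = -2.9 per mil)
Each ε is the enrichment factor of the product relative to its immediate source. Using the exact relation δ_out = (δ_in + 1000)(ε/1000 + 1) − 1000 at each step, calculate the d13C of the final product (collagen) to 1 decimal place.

step 1: δ = (-14.10 + 1000)·(-23.6/1000 + 1) − 1000 = -37.37 per mil
step 2: δ = (-37.37 + 1000)·(10.0/1000 + 1) − 1000 = -27.74 per mil
step 3: δ = (-27.74 + 1000)·(-12.2/1000 + 1) − 1000 = -39.60 per mil
step 4: δ = (-39.60 + 1000)·(-2.9/1000 + 1) − 1000 = -42.39 per mil

-42.4 per mil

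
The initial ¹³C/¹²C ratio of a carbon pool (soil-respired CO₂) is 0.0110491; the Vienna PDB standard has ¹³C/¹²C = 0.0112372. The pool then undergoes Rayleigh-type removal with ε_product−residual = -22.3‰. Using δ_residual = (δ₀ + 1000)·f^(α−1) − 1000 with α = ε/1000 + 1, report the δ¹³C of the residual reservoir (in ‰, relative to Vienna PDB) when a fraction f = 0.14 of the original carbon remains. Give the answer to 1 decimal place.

δ₀ = (0.0110491/0.0112372 − 1)×1000 = (0.983261 − 1)×1000 = -16.739‰
α − 1 = ε/1000 = -0.0223
f^(α−1) = 0.14^(-0.0223) = 1.044820
δ_res = (-16.739 + 1000) × 1.044820 − 1000 = 1027.330 − 1000 = 27.33‰

27.3‰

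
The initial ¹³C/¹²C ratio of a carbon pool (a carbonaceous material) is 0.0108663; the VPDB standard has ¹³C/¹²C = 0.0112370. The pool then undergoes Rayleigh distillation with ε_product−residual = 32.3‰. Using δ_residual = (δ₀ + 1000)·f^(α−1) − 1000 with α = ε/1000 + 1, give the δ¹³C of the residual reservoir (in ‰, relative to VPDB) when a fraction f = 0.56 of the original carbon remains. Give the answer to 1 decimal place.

δ₀ = (0.0108663/0.0112370 − 1)×1000 = (0.967011 − 1)×1000 = -32.989‰
α − 1 = ε/1000 = 0.0323
f^(α−1) = 0.56^(0.0323) = 0.981446
δ_res = (-32.989 + 1000) × 0.981446 − 1000 = 949.069 − 1000 = -50.93‰

-50.9‰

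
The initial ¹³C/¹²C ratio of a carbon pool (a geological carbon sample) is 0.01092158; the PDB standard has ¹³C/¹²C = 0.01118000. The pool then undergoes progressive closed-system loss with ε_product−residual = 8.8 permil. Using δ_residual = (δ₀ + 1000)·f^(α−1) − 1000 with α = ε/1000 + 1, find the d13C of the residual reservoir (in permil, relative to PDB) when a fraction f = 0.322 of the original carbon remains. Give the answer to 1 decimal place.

-32.8 permil

δ₀ = (0.01092158/0.01118000 − 1)×1000 = (0.976886 − 1)×1000 = -23.114 permil
α − 1 = ε/1000 = 0.0088
f^(α−1) = 0.322^(0.0088) = 0.990077
δ_res = (-23.114 + 1000) × 0.990077 − 1000 = 967.192 − 1000 = -32.81 permil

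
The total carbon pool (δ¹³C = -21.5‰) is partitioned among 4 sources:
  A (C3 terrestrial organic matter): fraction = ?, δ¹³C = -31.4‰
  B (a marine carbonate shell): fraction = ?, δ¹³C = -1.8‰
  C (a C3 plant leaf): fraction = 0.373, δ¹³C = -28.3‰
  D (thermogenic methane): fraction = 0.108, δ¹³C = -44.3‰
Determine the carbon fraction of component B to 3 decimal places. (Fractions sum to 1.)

0.342

Let f_B and f_A be the unknown fractions; fractions sum to 1 so f_B + f_A = 0.519.
Mass balance: Σ fᵢ·δᵢ = δ_bulk ⇒ f_B·(-1.8) + f_A·(-31.4) = -21.5 − (-15.340) = -6.160
Substitute f_A = 0.519 − f_B:
f_B·(-1.8 − -31.4) = -6.160 − 0.519×(-31.4) = 10.137
f_B = 10.137 / 29.6 = 0.3425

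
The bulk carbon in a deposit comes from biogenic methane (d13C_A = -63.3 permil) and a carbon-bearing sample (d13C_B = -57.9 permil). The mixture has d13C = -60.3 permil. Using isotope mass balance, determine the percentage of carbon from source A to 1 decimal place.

δ_mix = f_A·δ_A + (1 − f_A)·δ_B  ⇒  f_A = (δ_mix − δ_B)/(δ_A − δ_B)
f_A = (-60.3 − (-57.9)) / (-63.3 − (-57.9))
f_A = -2.4 / -5.4 = 0.4444

44.4%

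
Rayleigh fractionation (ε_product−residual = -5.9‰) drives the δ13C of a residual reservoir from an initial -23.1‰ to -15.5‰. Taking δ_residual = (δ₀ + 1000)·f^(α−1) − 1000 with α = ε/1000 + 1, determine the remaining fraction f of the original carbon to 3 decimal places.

α − 1 = ε/1000 = -0.0059
(δ_res + 1000)/(δ₀ + 1000) = (-15.5 + 1000)/(-23.1 + 1000) = 984.5/976.9 = 1.007780
f = 1.007780^(1/-0.0059) = exp(ln(1.007780)/-0.0059) = exp(0.00775/-0.0059)
f = exp(-1.3135) = 0.2689

0.269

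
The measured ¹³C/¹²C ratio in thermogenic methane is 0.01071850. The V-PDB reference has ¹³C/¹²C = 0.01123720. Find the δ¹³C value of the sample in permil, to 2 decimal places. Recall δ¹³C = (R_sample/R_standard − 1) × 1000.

δ¹³C = (R_sample / R_standard − 1) × 1000
R_sample / R_standard = 0.01071850 / 0.01123720 = 0.953841
δ¹³C = (0.953841 − 1) × 1000 = -46.159 permil

-46.16 permil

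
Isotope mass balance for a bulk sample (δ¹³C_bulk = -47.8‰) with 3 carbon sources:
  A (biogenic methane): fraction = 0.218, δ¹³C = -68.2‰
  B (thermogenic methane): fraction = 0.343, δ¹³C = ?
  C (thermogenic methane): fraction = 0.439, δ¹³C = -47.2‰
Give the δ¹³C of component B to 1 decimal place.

-35.6‰

Isotope mass balance: δ_bulk = Σ fᵢ·δᵢ.
-47.8 = 0.218×(-68.2) + 0.343×δ_B + 0.439×(-47.2)
0.343·δ_B = -47.8 − (-35.588) = -12.212
δ_B = -12.212 / 0.343 = -35.60‰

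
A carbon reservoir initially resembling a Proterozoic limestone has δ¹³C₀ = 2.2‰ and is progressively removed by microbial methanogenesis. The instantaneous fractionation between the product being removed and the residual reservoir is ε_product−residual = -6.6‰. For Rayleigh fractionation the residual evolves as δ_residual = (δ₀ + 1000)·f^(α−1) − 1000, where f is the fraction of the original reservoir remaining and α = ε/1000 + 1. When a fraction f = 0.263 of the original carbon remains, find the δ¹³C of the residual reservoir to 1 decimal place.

Rayleigh residual: δ_res = (δ₀ + 1000)·f^(α−1) − 1000
α = ε/1000 + 1 = 0.99340, so α − 1 = -0.00660
f^(α−1) = 0.263^(-0.00660) = 1.008854
δ_res = (2.2 + 1000) × 1.008854 − 1000 = 1011.073 − 1000 = 11.07‰

11.1‰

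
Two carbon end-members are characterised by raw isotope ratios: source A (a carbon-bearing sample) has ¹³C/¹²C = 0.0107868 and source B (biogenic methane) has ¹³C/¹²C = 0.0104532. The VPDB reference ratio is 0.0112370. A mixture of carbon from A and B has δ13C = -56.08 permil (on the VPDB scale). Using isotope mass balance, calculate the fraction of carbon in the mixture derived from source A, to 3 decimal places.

δ_A = (0.0107868/0.0112370 − 1)×1000 = (0.959936 − 1)×1000 = -40.064 permil
δ_B = (0.0104532/0.0112370 − 1)×1000 = (0.930248 − 1)×1000 = -69.752 permil
f_A = (δ_mix − δ_B)/(δ_A − δ_B) = (-56.08 − (-69.752))/(-40.064 − (-69.752))
f_A = 13.672 / 29.688 = 0.4605

0.461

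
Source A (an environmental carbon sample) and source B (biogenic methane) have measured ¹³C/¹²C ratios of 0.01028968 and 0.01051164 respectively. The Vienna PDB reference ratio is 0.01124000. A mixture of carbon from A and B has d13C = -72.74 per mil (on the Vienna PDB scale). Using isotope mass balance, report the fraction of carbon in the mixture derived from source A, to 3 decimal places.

0.402

δ_A = (0.01028968/0.01124000 − 1)×1000 = (0.915452 − 1)×1000 = -84.548 per mil
δ_B = (0.01051164/0.01124000 − 1)×1000 = (0.935199 − 1)×1000 = -64.801 per mil
f_A = (δ_mix − δ_B)/(δ_A − δ_B) = (-72.74 − (-64.801))/(-84.548 − (-64.801))
f_A = -7.939 / -19.747 = 0.4020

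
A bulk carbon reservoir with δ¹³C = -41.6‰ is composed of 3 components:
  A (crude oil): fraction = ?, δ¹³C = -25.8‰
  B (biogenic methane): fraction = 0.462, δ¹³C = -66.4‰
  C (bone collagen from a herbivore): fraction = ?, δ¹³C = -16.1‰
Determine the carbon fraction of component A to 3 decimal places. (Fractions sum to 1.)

Let f_A and f_C be the unknown fractions; fractions sum to 1 so f_A + f_C = 0.538.
Mass balance: Σ fᵢ·δᵢ = δ_bulk ⇒ f_A·(-25.8) + f_C·(-16.1) = -41.6 − (-30.677) = -10.923
Substitute f_C = 0.538 − f_A:
f_A·(-25.8 − -16.1) = -10.923 − 0.538×(-16.1) = -2.261
f_A = -2.261 / -9.7 = 0.2331

0.233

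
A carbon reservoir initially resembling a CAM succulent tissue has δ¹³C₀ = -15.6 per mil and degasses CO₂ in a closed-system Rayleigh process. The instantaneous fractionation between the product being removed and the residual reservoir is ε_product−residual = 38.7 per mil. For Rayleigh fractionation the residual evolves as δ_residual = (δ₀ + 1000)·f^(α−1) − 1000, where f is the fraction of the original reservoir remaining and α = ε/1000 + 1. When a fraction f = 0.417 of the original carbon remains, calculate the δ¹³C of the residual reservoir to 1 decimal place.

Rayleigh residual: δ_res = (δ₀ + 1000)·f^(α−1) − 1000
α = ε/1000 + 1 = 1.03870, so α − 1 = 0.03870
f^(α−1) = 0.417^(0.03870) = 0.966717
δ_res = (-15.6 + 1000) × 0.966717 − 1000 = 951.636 − 1000 = -48.36 per mil

-48.4 per mil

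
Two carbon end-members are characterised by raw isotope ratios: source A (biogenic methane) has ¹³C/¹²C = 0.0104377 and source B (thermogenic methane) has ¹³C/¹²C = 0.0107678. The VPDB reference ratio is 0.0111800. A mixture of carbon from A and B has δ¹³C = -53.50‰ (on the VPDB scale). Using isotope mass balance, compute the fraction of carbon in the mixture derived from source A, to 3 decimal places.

δ_A = (0.0104377/0.0111800 − 1)×1000 = (0.933605 − 1)×1000 = -66.395‰
δ_B = (0.0107678/0.0111800 − 1)×1000 = (0.963131 − 1)×1000 = -36.869‰
f_A = (δ_mix − δ_B)/(δ_A − δ_B) = (-53.50 − (-36.869))/(-66.395 − (-36.869))
f_A = -16.631 / -29.526 = 0.5633

0.563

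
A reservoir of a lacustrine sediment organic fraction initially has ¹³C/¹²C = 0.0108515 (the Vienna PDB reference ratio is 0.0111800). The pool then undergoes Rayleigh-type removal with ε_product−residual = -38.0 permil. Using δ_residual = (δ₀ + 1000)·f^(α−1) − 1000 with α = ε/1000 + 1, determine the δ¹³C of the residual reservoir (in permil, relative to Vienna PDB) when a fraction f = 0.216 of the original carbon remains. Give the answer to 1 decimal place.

δ₀ = (0.0108515/0.0111800 − 1)×1000 = (0.970617 − 1)×1000 = -29.383 permil
α − 1 = ε/1000 = -0.0380
f^(α−1) = 0.216^(-0.0380) = 1.059963
δ_res = (-29.383 + 1000) × 1.059963 − 1000 = 1028.818 − 1000 = 28.82 permil

28.8 permil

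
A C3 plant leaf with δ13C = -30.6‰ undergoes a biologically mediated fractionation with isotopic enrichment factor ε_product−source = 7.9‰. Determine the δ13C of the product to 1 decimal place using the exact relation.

To first order, δ_product ≈ δ_source + ε = -22.7‰.
Exactly, δ_product = (δ_source + 1000)·(ε/1000 + 1) − 1000.
δ_product = (-30.6 + 1000) × (7.9/1000 + 1) − 1000
δ_product = -22.94‰

-22.9‰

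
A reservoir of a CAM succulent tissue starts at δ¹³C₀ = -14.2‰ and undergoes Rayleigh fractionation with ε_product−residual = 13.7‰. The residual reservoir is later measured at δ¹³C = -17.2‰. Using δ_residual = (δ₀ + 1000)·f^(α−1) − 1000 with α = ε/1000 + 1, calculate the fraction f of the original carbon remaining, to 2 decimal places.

0.80

α − 1 = ε/1000 = 0.0137
(δ_res + 1000)/(δ₀ + 1000) = (-17.2 + 1000)/(-14.2 + 1000) = 982.8/985.8 = 0.996957
f = 0.996957^(1/0.0137) = exp(ln(0.996957)/0.0137) = exp(-0.00305/0.0137)
f = exp(-0.2225) = 0.8005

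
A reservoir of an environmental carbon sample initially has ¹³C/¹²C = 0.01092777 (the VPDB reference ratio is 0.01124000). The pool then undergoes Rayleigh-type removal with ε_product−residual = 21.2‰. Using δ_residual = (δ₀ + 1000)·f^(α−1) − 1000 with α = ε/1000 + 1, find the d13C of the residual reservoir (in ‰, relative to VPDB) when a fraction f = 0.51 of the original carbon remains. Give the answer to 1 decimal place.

-41.6‰

δ₀ = (0.01092777/0.01124000 − 1)×1000 = (0.972222 − 1)×1000 = -27.778‰
α − 1 = ε/1000 = 0.0212
f^(α−1) = 0.51^(0.0212) = 0.985826
δ_res = (-27.778 + 1000) × 0.985826 − 1000 = 958.442 − 1000 = -41.56‰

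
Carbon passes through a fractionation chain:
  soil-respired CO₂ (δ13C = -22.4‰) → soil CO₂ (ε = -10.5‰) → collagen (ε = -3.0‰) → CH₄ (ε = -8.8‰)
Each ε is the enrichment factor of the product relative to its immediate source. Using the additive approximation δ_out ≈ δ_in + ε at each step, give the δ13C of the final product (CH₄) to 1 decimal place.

-44.7‰

step 1: δ ≈ -22.4 + (-10.5) = -32.9‰
step 2: δ ≈ -32.9 + (-3.0) = -35.9‰
step 3: δ ≈ -35.9 + (-8.8) = -44.7‰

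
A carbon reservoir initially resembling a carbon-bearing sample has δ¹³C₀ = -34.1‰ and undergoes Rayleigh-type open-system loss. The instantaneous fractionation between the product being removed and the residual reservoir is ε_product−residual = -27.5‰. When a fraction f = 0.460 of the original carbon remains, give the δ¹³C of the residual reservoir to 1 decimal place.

Rayleigh residual: δ_res = (δ₀ + 1000)·f^(α−1) − 1000
α = ε/1000 + 1 = 0.97250, so α − 1 = -0.02750
f^(α−1) = 0.460^(-0.02750) = 1.021584
δ_res = (-34.1 + 1000) × 1.021584 − 1000 = 986.748 − 1000 = -13.25‰

-13.3‰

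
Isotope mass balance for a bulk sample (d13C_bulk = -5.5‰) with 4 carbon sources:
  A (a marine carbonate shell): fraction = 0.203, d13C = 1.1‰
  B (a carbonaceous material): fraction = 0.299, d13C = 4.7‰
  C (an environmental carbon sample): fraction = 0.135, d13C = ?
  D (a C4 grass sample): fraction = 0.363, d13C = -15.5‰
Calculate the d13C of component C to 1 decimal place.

-11.1‰

Isotope mass balance: δ_bulk = Σ fᵢ·δᵢ.
-5.5 = 0.203×(1.1) + 0.299×(4.7) + 0.135×δ_C + 0.363×(-15.5)
0.135·δ_C = -5.5 − (-3.998) = -1.502
δ_C = -1.502 / 0.135 = -11.13‰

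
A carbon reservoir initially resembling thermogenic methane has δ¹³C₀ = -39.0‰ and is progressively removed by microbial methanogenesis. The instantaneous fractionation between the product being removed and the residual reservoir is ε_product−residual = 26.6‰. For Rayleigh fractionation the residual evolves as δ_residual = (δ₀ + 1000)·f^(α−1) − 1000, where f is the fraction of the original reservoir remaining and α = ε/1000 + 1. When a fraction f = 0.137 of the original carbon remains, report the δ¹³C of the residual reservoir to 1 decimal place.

Rayleigh residual: δ_res = (δ₀ + 1000)·f^(α−1) − 1000
α = ε/1000 + 1 = 1.02660, so α − 1 = 0.02660
f^(α−1) = 0.137^(0.02660) = 0.948499
δ_res = (-39.0 + 1000) × 0.948499 − 1000 = 911.507 − 1000 = -88.49‰

-88.5‰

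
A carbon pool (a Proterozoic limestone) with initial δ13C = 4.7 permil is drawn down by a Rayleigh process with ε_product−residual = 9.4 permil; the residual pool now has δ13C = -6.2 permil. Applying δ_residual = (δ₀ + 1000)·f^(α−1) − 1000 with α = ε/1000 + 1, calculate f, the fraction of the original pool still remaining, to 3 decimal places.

α − 1 = ε/1000 = 0.0094
(δ_res + 1000)/(δ₀ + 1000) = (-6.2 + 1000)/(4.7 + 1000) = 993.8/1004.7 = 0.989151
f = 0.989151^(1/0.0094) = exp(ln(0.989151)/0.0094) = exp(-0.01091/0.0094)
f = exp(-1.1605) = 0.3133

0.313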